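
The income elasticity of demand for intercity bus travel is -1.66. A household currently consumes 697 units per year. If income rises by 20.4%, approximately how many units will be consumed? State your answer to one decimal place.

461.0

%ΔQ ≈ η × %ΔI = -1.66 × 20.4% = -33.864%.
New Q ≈ 697 × (1 − 0.33864) = 461.0.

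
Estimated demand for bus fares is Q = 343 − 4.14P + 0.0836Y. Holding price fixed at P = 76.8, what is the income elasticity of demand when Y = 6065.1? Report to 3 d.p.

0.953

At P = 76.8, Y = 6065.1: Q = 532.090.
Holding P constant, ∂Q/∂Y = 0.0836.
η_Y = (∂Q/∂Y)·(Y/Q) = 0.0836 × (6065.1/532.090) = 0.953.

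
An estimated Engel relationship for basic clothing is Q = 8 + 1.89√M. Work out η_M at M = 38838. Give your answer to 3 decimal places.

At M = 38838: Q = 380.469.
dQ/dM = 1.89/(2√M) = 0.00479516 at this income.
η = (dQ/dM)·(M/Q) = 0.00479516 × (38838/380.469) = 0.489.

0.489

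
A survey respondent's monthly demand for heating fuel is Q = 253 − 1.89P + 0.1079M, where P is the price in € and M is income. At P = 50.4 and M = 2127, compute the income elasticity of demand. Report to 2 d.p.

0.59

At P = 50.4, M = 2127: Q = 387.247.
Holding P constant, ∂Q/∂M = 0.1079.
η_M = (∂Q/∂M)·(M/Q) = 0.1079 × (2127/387.247) = 0.59.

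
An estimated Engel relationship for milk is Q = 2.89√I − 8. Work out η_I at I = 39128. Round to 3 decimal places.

At I = 39128: Q = 563.665.
dQ/dI = 2.89/(2√I) = 0.00730506 at this income.
η = (dQ/dI)·(I/Q) = 0.00730506 × (39128/563.665) = 0.507.

0.507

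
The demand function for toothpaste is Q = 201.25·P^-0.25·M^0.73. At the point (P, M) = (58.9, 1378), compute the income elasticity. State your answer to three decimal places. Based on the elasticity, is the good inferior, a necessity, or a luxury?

For a multiplicative demand Q = A·P^α·M^β, the income elasticity is β everywhere.
Here β = 0.73, so η = 0.730.
Since 0 < η < 1, this is a necessity.

0.730 (necessity)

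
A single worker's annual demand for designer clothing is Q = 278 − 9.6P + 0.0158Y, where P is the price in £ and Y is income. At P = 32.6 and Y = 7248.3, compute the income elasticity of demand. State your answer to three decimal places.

1.439

At P = 32.6, Y = 7248.3: Q = 79.563.
Holding P constant, ∂Q/∂Y = 0.0158.
η_Y = (∂Q/∂Y)·(Y/Q) = 0.0158 × (7248.3/79.563) = 1.439.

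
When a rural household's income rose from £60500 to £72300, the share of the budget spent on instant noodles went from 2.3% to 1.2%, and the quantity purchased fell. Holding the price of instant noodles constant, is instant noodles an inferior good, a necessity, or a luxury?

Quantity demanded falls as income rises, so η < 0.

inferior good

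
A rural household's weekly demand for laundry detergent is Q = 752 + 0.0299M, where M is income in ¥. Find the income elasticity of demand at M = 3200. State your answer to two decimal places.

At M = 3200: Q = 847.680.
dQ/dM = 0.0299.
η = (dQ/dM)·(M/Q) = 0.0299 × (3200/847.680) = 0.11.

0.11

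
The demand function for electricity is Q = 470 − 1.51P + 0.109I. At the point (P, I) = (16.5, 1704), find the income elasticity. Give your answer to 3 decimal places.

At P = 16.5, I = 1704: Q = 630.821.
Holding P constant, ∂Q/∂I = 0.109.
η_I = (∂Q/∂I)·(I/Q) = 0.109 × (1704/630.821) = 0.294.

0.294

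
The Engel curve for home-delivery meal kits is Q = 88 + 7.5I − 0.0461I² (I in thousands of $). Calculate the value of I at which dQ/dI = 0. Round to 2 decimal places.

81.34

dQ/dI = 7.5 − 0.0922I.
The good is inferior where dQ/dI < 0. Setting dQ/dI = 0 gives I = 7.5 / 0.0922 = 81.34.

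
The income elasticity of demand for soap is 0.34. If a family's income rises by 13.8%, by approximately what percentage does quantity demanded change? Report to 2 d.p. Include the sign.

%ΔQ ≈ η × %ΔI = 0.34 × 13.8% = 4.69%.

4.69%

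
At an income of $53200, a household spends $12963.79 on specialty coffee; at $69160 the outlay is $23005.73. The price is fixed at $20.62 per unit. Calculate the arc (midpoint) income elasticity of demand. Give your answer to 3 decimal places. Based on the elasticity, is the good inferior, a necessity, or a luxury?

With a constant price, Q₁ = 12963.79/20.62 = 628.700 and Q₂ = 23005.73/20.62 = 1115.700 (equivalently, work directly with expenditure since P cancels).
Midpoint %ΔQ = (23005.73 − 12963.79)/17984.76 = 0.55836; midpoint %ΔI = (69160 − 53200)/61180 = 0.26087.
η = 0.55836 / 0.26087 = 2.140.
η > 1 ⇒ luxury.

2.140 (luxury)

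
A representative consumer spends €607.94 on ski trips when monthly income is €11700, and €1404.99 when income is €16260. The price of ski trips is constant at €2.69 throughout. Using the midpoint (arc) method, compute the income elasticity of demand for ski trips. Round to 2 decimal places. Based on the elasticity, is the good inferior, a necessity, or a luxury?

With a constant price, Q₁ = 607.94/2.69 = 226.000 and Q₂ = 1404.99/2.69 = 522.301 (equivalently, work directly with expenditure since P cancels).
Midpoint %ΔQ = (1404.99 − 607.94)/1006.47 = 0.79193; midpoint %ΔI = (16260 − 11700)/13980 = 0.32618.
η = 0.79193 / 0.32618 = 2.43.
η > 1 ⇒ luxury.

2.43 (luxury)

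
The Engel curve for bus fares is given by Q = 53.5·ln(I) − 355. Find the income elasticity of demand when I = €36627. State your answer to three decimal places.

At I = 36627: Q = 207.207.
dQ/dI = 53.5/I = 0.00146067 at this income.
η = (dQ/dI)·(I/Q) = 0.00146067 × (36627/207.207) = 0.258.

0.258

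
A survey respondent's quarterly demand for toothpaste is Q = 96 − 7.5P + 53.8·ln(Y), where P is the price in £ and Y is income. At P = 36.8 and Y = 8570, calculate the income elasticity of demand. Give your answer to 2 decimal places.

At P = 36.8, Y = 8570: Q = 307.214.
Holding P constant, ∂Q/∂Y = 53.8/Y = 0.00627771.
η_Y = (∂Q/∂Y)·(Y/Q) = 0.00627771 × (8570/307.214) = 0.18.

0.18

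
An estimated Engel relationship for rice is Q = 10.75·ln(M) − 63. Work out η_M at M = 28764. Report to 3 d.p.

0.227

At M = 28764: Q = 47.369.
dQ/dM = 10.75/M = 0.000373731 at this income.
η = (dQ/dM)·(M/Q) = 0.000373731 × (28764/47.369) = 0.227.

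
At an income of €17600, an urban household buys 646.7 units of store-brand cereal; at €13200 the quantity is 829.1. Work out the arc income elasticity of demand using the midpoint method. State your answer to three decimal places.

ΔQ = 829.1 − 646.7 = 182.4; midpoint Q̄ = (646.7 + 829.1)/2 = 737.9.
ΔI = 13200 − 17600 = -4400; midpoint Ī = (17600 + 13200)/2 = 15400.
η = (ΔQ/Q̄) ÷ (ΔI/Ī) = (182.4/737.9) ÷ (-4400/15400) = -0.865.

-0.865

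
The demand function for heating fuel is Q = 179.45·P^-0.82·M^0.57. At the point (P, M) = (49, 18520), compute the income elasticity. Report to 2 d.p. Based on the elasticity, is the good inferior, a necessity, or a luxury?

For a multiplicative demand Q = A·P^α·M^β, the income elasticity is β everywhere.
Here β = 0.57, so η = 0.57.
Since 0 < η < 1, this is a necessity.

0.57 (necessity)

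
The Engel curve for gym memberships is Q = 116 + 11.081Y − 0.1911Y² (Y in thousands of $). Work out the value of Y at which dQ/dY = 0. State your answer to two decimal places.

dQ/dY = 11.081 − 0.3822Y.
The good is inferior where dQ/dY < 0. Setting dQ/dY = 0 gives Y = 11.081 / 0.3822 = 28.99.

28.99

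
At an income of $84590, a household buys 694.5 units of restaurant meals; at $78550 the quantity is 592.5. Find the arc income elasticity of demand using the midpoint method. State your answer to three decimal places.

2.141

ΔQ = 592.5 − 694.5 = -102; midpoint Q̄ = (694.5 + 592.5)/2 = 643.5.
ΔI = 78550 − 84590 = -6040; midpoint Ī = (84590 + 78550)/2 = 81570.
η = (ΔQ/Q̄) ÷ (ΔI/Ī) = (-102/643.5) ÷ (-6040/81570) = 2.141.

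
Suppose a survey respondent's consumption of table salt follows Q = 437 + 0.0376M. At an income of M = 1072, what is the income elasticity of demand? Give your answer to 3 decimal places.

0.084

At M = 1072: Q = 477.307.
dQ/dM = 0.0376.
η = (dQ/dM)·(M/Q) = 0.0376 × (1072/477.307) = 0.084.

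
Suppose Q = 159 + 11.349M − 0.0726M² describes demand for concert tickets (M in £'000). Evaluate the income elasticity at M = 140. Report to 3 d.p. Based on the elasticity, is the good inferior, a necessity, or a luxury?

At M = 140: Q = 324.9000.
dQ/dM = 11.349 − 0.1452M = -8.97900.
η = (dQ/dM)·(M/Q) = -8.97900 × (140/324.9000) = -3.869.
η < 0 ⇒ inferior good.

-3.869 (inferior good)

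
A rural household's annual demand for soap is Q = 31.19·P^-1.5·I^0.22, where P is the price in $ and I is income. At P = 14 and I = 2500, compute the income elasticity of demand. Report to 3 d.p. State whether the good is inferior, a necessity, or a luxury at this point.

0.220 (necessity)

For a multiplicative demand Q = A·P^α·I^β, the income elasticity is β everywhere.
Here β = 0.22, so η = 0.220.
Since 0 < η < 1, this is a necessity.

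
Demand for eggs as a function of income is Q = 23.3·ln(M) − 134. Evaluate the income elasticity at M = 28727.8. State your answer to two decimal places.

0.22

At M = 28727.8: Q = 105.189.
dQ/dM = 23.3/M = 0.000811061 at this income.
η = (dQ/dM)·(M/Q) = 0.000811061 × (28727.8/105.189) = 0.22.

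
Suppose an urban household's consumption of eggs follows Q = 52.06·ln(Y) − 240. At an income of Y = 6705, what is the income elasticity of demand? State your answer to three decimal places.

At Y = 6705: Q = 218.680.
dQ/dY = 52.06/Y = 0.00776435 at this income.
η = (dQ/dY)·(Y/Q) = 0.00776435 × (6705/218.680) = 0.238.

0.238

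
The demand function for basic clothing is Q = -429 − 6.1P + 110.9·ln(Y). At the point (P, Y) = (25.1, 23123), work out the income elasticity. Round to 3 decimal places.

0.208

At P = 25.1, Y = 23123: Q = 532.278.
Holding P constant, ∂Q/∂Y = 110.9/Y = 0.00479609.
η_Y = (∂Q/∂Y)·(Y/Q) = 0.00479609 × (23123/532.278) = 0.208.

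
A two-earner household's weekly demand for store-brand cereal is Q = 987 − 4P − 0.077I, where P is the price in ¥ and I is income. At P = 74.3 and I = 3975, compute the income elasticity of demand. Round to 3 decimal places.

-0.798

At P = 74.3, I = 3975: Q = 383.725.
Holding P constant, ∂Q/∂I = −0.077.
η_I = (∂Q/∂I)·(I/Q) = -0.077 × (3975/383.725) = -0.798.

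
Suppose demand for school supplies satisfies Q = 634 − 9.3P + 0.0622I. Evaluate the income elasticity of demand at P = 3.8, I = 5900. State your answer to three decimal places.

0.380

At P = 3.8, I = 5900: Q = 965.640.
Holding P constant, ∂Q/∂I = 0.0622.
η_I = (∂Q/∂I)·(I/Q) = 0.0622 × (5900/965.640) = 0.380.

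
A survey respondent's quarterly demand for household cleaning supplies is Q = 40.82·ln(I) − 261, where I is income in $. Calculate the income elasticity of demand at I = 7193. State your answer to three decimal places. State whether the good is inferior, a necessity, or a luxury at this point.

At I = 7193: Q = 101.517.
dQ/dI = 40.82/I = 0.00567496 at this income.
η = (dQ/dI)·(I/Q) = 0.00567496 × (7193/101.517) = 0.402.
Since 0 < η < 1, the good is a necessity.

0.402 (necessity)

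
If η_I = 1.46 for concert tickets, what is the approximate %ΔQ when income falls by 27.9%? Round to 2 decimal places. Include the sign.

-40.73%

%ΔQ ≈ η × %ΔI = 1.46 × (-27.9%) = -40.73%.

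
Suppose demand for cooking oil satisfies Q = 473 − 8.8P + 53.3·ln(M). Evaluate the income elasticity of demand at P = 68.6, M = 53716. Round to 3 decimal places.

At P = 68.6, M = 53716: Q = 449.835.
Holding P constant, ∂Q/∂M = 53.3/M = 0.000992256.
η_M = (∂Q/∂M)·(M/Q) = 0.000992256 × (53716/449.835) = 0.118.

0.118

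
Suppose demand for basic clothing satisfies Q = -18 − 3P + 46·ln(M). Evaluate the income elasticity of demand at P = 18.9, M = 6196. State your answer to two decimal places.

At P = 18.9, M = 6196: Q = 326.956.
Holding P constant, ∂Q/∂M = 46/M = 0.00742414.
η_M = (∂Q/∂M)·(M/Q) = 0.00742414 × (6196/326.956) = 0.14.

0.14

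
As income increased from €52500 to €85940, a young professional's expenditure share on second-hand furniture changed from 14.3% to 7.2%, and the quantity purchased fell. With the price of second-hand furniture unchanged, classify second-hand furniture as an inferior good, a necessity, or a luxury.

Quantity demanded falls as income rises, so η < 0.

inferior good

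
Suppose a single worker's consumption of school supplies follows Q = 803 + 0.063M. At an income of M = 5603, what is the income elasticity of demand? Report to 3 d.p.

0.305

At M = 5603: Q = 1155.989.
dQ/dM = 0.063.
η = (dQ/dM)·(M/Q) = 0.063 × (5603/1155.989) = 0.305.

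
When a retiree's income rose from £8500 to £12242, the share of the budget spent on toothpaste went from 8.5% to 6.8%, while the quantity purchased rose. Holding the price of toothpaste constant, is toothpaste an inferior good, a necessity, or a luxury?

Quantity rises but the budget share falls as income rises, so 0 < η < 1.

necessity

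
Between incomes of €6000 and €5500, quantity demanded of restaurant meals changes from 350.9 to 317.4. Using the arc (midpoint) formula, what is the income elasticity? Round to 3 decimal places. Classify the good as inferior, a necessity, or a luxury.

ΔQ = 317.4 − 350.9 = -33.5; midpoint Q̄ = (350.9 + 317.4)/2 = 334.15.
ΔI = 5500 − 6000 = -500; midpoint Ī = (6000 + 5500)/2 = 5750.
η = (ΔQ/Q̄) ÷ (ΔI/Ī) = (-33.5/334.15) ÷ (-500/5750) = 1.153.
η > 1 ⇒ luxury.

1.153 (luxury)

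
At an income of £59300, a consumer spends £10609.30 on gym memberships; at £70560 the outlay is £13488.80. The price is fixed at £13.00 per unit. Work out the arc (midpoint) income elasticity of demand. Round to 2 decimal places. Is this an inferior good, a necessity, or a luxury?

With a constant price, Q₁ = 10609.30/13.00 = 816.100 and Q₂ = 13488.80/13.00 = 1037.600 (equivalently, work directly with expenditure since P cancels).
Midpoint %ΔQ = (13488.80 − 10609.30)/12049.05 = 0.23898; midpoint %ΔI = (70560 − 59300)/64930 = 0.17342.
η = 0.23898 / 0.17342 = 1.38.
η > 1 ⇒ luxury.

1.38 (luxury)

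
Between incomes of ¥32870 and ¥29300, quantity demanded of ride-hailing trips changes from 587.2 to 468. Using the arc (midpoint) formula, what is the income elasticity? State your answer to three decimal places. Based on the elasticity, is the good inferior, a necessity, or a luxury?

ΔQ = 468 − 587.2 = -119.2; midpoint Q̄ = (587.2 + 468)/2 = 527.6.
ΔI = 29300 − 32870 = -3570; midpoint Ī = (32870 + 29300)/2 = 31085.
η = (ΔQ/Q̄) ÷ (ΔI/Ī) = (-119.2/527.6) ÷ (-3570/31085) = 1.967.
η > 1 ⇒ luxury.

1.967 (luxury)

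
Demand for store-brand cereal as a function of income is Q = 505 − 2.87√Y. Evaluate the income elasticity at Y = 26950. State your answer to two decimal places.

At Y = 26950: Q = 33.848.
dQ/dY = -2.87/(2√Y) = -0.00874123 at this income.
η = (dQ/dY)·(Y/Q) = -0.00874123 × (26950/33.848) = -6.96.

-6.96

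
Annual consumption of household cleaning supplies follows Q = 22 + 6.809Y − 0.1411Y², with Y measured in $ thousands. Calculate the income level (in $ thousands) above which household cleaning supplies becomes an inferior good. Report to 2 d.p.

24.13

dQ/dY = 6.809 − 0.2822Y.
The good is inferior where dQ/dY < 0. Setting dQ/dY = 0 gives Y = 6.809 / 0.2822 = 24.13.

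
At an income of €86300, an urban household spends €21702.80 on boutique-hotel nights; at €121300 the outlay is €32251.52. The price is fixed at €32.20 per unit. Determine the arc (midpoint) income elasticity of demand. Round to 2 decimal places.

With a constant price, Q₁ = 21702.80/32.20 = 674.000 and Q₂ = 32251.52/32.20 = 1001.600 (equivalently, work directly with expenditure since P cancels).
Midpoint %ΔQ = (32251.52 − 21702.80)/26977.16 = 0.39102; midpoint %ΔI = (121300 − 86300)/103800 = 0.33719.
η = 0.39102 / 0.33719 = 1.16.

1.16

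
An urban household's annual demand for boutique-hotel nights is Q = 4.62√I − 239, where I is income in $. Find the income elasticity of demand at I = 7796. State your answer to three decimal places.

1.207

At I = 7796: Q = 168.923.
dQ/dI = 4.62/(2√I) = 0.0261623 at this income.
η = (dQ/dI)·(I/Q) = 0.0261623 × (7796/168.923) = 1.207.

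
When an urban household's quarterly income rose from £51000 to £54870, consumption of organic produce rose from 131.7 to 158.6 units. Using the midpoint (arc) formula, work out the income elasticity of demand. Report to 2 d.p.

ΔQ = 158.6 − 131.7 = 26.9; midpoint Q̄ = (131.7 + 158.6)/2 = 145.15.
ΔI = 54870 − 51000 = 3870; midpoint Ī = (51000 + 54870)/2 = 52935.
η = (ΔQ/Q̄) ÷ (ΔI/Ī) = (26.9/145.15) ÷ (3870/52935) = 2.53.

2.53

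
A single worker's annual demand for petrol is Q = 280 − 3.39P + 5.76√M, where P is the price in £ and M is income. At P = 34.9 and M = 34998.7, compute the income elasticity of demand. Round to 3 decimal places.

At P = 34.9, M = 34998.7: Q = 1239.266.
Holding P constant, ∂Q/∂M = 5.76/(2√M) = 0.0153945.
η_M = (∂Q/∂M)·(M/Q) = 0.0153945 × (34998.7/1239.266) = 0.435.

0.435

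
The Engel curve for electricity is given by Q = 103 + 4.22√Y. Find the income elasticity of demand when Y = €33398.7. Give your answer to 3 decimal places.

0.441

At Y = 33398.7: Q = 874.218.
dQ/dY = 4.22/(2√Y) = 0.0115456 at this income.
η = (dQ/dY)·(Y/Q) = 0.0115456 × (33398.7/874.218) = 0.441.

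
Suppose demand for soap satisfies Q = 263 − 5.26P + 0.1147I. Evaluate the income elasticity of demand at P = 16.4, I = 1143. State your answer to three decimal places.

0.426

At P = 16.4, I = 1143: Q = 307.838.
Holding P constant, ∂Q/∂I = 0.1147.
η_I = (∂Q/∂I)·(I/Q) = 0.1147 × (1143/307.838) = 0.426.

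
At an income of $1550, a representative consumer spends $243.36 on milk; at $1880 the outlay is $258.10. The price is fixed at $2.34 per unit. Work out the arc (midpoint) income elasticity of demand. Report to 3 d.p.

With a constant price, Q₁ = 243.36/2.34 = 104.000 and Q₂ = 258.10/2.34 = 110.299 (equivalently, work directly with expenditure since P cancels).
Midpoint %ΔQ = (258.10 − 243.36)/250.73 = 0.05879; midpoint %ΔI = (1880 − 1550)/1715 = 0.19242.
η = 0.05879 / 0.19242 = 0.306.

0.306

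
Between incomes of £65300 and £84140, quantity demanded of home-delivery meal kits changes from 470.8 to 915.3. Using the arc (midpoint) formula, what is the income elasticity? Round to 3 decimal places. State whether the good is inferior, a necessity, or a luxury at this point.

ΔQ = 915.3 − 470.8 = 444.5; midpoint Q̄ = (470.8 + 915.3)/2 = 693.05.
ΔI = 84140 − 65300 = 18840; midpoint Ī = (65300 + 84140)/2 = 74720.
η = (ΔQ/Q̄) ÷ (ΔI/Ī) = (444.5/693.05) ÷ (18840/74720) = 2.544.
η > 1 ⇒ luxury.

2.544 (luxury)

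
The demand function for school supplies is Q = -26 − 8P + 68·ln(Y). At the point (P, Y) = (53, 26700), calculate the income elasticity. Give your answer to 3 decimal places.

At P = 53, Y = 26700: Q = 243.084.
Holding P constant, ∂Q/∂Y = 68/Y = 0.00254682.
η_Y = (∂Q/∂Y)·(Y/Q) = 0.00254682 × (26700/243.084) = 0.280.

0.280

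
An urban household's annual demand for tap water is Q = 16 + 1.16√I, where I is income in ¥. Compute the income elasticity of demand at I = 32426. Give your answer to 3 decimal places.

0.464

At I = 32426: Q = 224.884.
dQ/dI = 1.16/(2√I) = 0.00322093 at this income.
η = (dQ/dI)·(I/Q) = 0.00322093 × (32426/224.884) = 0.464.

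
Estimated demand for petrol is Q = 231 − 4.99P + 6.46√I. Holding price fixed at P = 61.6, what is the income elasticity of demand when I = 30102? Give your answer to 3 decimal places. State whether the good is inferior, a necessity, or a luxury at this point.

At P = 61.6, I = 30102: Q = 1044.421.
Holding P constant, ∂Q/∂I = 6.46/(2√I) = 0.0186168.
η_I = (∂Q/∂I)·(I/Q) = 0.0186168 × (30102/1044.421) = 0.537.
Since 0 < η < 1, this is a necessity.

0.537 (necessity)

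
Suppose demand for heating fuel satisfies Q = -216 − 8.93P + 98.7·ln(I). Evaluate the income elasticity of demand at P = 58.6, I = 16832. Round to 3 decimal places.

0.446

At P = 58.6, I = 16832: Q = 221.155.
Holding P constant, ∂Q/∂I = 98.7/I = 0.00586383.
η_I = (∂Q/∂I)·(I/Q) = 0.00586383 × (16832/221.155) = 0.446.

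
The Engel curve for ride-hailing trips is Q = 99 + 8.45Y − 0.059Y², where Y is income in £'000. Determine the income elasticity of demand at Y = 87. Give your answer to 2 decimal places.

At Y = 87: Q = 387.5790.
dQ/dY = 8.45 − 0.118Y = -1.81600.
η = (dQ/dY)·(Y/Q) = -1.81600 × (87/387.5790) = -0.41.

-0.41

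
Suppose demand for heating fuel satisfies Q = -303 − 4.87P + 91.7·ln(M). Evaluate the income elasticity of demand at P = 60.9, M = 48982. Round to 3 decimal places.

0.235

At P = 60.9, M = 48982: Q = 390.704.
Holding P constant, ∂Q/∂M = 91.7/M = 0.00187212.
η_M = (∂Q/∂M)·(M/Q) = 0.00187212 × (48982/390.704) = 0.235.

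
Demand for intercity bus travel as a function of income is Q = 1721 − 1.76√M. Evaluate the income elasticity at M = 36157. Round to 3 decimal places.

At M = 36157: Q = 1386.336.
dQ/dM = -1.76/(2√M) = -0.00462793 at this income.
η = (dQ/dM)·(M/Q) = -0.00462793 × (36157/1386.336) = -0.121.

-0.121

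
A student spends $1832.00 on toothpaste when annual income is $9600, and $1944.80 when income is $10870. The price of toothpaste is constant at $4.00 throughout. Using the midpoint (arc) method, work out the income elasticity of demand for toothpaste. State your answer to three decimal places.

0.481

With a constant price, Q₁ = 1832.00/4.00 = 458.000 and Q₂ = 1944.80/4.00 = 486.200 (equivalently, work directly with expenditure since P cancels).
Midpoint %ΔQ = (1944.80 − 1832.00)/1888.40 = 0.05973; midpoint %ΔI = (10870 − 9600)/10235 = 0.12408.
η = 0.05973 / 0.12408 = 0.481.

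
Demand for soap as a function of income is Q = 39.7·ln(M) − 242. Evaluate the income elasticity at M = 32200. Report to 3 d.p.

0.233

At M = 32200: Q = 170.075.
dQ/dM = 39.7/M = 0.00123292 at this income.
η = (dQ/dM)·(M/Q) = 0.00123292 × (32200/170.075) = 0.233.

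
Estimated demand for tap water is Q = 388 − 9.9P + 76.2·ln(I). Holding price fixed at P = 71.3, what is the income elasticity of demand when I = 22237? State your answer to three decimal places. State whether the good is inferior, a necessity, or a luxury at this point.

0.171 (necessity)

At P = 71.3, I = 22237: Q = 444.855.
Holding P constant, ∂Q/∂I = 76.2/I = 0.00342672.
η_I = (∂Q/∂I)·(I/Q) = 0.00342672 × (22237/444.855) = 0.171.
Since 0 < η < 1, this is a necessity.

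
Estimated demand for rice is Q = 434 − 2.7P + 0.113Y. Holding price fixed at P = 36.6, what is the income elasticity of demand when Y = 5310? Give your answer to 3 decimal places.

At P = 36.6, Y = 5310: Q = 935.210.
Holding P constant, ∂Q/∂Y = 0.113.
η_Y = (∂Q/∂Y)·(Y/Q) = 0.113 × (5310/935.210) = 0.642.

0.642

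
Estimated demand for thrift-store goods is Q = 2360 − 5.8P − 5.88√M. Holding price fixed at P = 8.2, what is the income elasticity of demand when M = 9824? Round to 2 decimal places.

At P = 8.2, M = 9824: Q = 1729.637.
Holding P constant, ∂Q/∂M = -5.88/(2√M) = -0.0296622.
η_M = (∂Q/∂M)·(M/Q) = -0.0296622 × (9824/1729.637) = -0.17.

-0.17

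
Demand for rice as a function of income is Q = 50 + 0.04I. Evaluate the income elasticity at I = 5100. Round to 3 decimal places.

0.803

At I = 5100: Q = 254.000.
dQ/dI = 0.04.
η = (dQ/dI)·(I/Q) = 0.04 × (5100/254.000) = 0.803.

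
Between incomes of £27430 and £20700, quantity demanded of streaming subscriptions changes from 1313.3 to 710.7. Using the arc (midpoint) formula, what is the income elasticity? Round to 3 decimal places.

ΔQ = 710.7 − 1313.3 = -602.6; midpoint Q̄ = (1313.3 + 710.7)/2 = 1012.
ΔI = 20700 − 27430 = -6730; midpoint Ī = (27430 + 20700)/2 = 24065.
η = (ΔQ/Q̄) ÷ (ΔI/Ī) = (-602.6/1012) ÷ (-6730/24065) = 2.129.

2.129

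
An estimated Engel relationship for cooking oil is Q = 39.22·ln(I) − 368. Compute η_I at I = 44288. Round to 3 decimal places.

0.760

At I = 44288: Q = 51.594.
dQ/dI = 39.22/I = 0.000885567 at this income.
η = (dQ/dI)·(I/Q) = 0.000885567 × (44288/51.594) = 0.760.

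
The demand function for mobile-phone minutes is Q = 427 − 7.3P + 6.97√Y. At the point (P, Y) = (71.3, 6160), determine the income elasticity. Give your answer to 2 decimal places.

At P = 71.3, Y = 6160: Q = 453.555.
Holding P constant, ∂Q/∂Y = 6.97/(2√Y) = 0.044403.
η_Y = (∂Q/∂Y)·(Y/Q) = 0.044403 × (6160/453.555) = 0.60.

0.60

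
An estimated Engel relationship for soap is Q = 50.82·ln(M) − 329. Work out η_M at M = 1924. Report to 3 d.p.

0.919

At M = 1924: Q = 55.309.
dQ/dM = 50.82/M = 0.0264137 at this income.
η = (dQ/dM)·(M/Q) = 0.0264137 × (1924/55.309) = 0.919.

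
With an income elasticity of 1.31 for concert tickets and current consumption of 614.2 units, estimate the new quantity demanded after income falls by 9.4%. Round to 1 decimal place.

538.6

%ΔQ ≈ η × %ΔI = 1.31 × (-9.4%) = -12.314%.
New Q ≈ 614.2 × (1 − 0.12314) = 538.6.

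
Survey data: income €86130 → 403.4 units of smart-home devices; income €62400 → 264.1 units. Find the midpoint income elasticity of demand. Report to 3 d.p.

1.306

ΔQ = 264.1 − 403.4 = -139.3; midpoint Q̄ = (403.4 + 264.1)/2 = 333.75.
ΔI = 62400 − 86130 = -23730; midpoint Ī = (86130 + 62400)/2 = 74265.
η = (ΔQ/Q̄) ÷ (ΔI/Ī) = (-139.3/333.75) ÷ (-23730/74265) = 1.306.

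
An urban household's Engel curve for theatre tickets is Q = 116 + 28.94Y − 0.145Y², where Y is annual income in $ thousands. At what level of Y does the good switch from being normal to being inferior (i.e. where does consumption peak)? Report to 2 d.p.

dQ/dY = 28.94 − 0.29Y.
The good is inferior where dQ/dY < 0. Setting dQ/dY = 0 gives Y = 28.94 / 0.29 = 99.79.

99.79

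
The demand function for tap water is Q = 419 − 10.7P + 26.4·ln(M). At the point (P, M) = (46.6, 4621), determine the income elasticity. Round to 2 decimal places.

At P = 46.6, M = 4621: Q = 143.153.
Holding P constant, ∂Q/∂M = 26.4/M = 0.00571305.
η_M = (∂Q/∂M)·(M/Q) = 0.00571305 × (4621/143.153) = 0.18.

0.18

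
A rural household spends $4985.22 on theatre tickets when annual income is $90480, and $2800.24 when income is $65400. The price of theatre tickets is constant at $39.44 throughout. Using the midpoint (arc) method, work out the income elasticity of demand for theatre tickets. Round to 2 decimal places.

1.74

With a constant price, Q₁ = 4985.22/39.44 = 126.400 and Q₂ = 2800.24/39.44 = 71.000 (equivalently, work directly with expenditure since P cancels).
Midpoint %ΔQ = (2800.24 − 4985.22)/3892.73 = -0.56130; midpoint %ΔI = (65400 − 90480)/77940 = -0.32179.
η = -0.56130 / -0.32179 = 1.74.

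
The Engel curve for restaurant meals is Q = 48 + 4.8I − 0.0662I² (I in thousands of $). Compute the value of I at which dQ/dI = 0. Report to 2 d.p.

36.25

dQ/dI = 4.8 − 0.1324I.
The good is inferior where dQ/dI < 0. Setting dQ/dI = 0 gives I = 4.8 / 0.1324 = 36.25.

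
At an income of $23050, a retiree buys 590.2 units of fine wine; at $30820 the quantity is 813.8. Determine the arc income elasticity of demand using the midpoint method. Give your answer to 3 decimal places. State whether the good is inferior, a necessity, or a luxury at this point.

ΔQ = 813.8 − 590.2 = 223.6; midpoint Q̄ = (590.2 + 813.8)/2 = 702.
ΔI = 30820 − 23050 = 7770; midpoint Ī = (23050 + 30820)/2 = 26935.
η = (ΔQ/Q̄) ÷ (ΔI/Ī) = (223.6/702) ÷ (7770/26935) = 1.104.
η > 1 ⇒ luxury.

1.104 (luxury)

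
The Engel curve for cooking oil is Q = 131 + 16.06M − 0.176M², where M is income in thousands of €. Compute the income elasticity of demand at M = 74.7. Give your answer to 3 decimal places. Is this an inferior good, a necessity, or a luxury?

-2.193 (inferior good)

At M = 74.7: Q = 348.5862.
dQ/dM = 16.06 − 0.352M = -10.23440.
η = (dQ/dM)·(M/Q) = -10.23440 × (74.7/348.5862) = -2.193.
η < 0 ⇒ inferior good.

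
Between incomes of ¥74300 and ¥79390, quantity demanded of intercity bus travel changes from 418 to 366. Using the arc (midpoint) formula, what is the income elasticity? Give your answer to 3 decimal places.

-2.003

ΔQ = 366 − 418 = -52; midpoint Q̄ = (418 + 366)/2 = 392.
ΔI = 79390 − 74300 = 5090; midpoint Ī = (74300 + 79390)/2 = 76845.
η = (ΔQ/Q̄) ÷ (ΔI/Ī) = (-52/392) ÷ (5090/76845) = -2.003.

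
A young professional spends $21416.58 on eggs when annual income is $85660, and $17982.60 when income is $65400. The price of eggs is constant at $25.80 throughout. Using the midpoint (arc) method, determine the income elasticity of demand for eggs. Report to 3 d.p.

0.650

With a constant price, Q₁ = 21416.58/25.80 = 830.100 and Q₂ = 17982.60/25.80 = 697.000 (equivalently, work directly with expenditure since P cancels).
Midpoint %ΔQ = (17982.60 − 21416.58)/19699.59 = -0.17432; midpoint %ΔI = (65400 − 85660)/75530 = -0.26824.
η = -0.17432 / -0.26824 = 0.650.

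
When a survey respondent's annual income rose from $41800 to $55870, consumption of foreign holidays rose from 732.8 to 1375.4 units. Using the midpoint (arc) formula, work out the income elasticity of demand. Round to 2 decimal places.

2.12

ΔQ = 1375.4 − 732.8 = 642.6; midpoint Q̄ = (732.8 + 1375.4)/2 = 1054.1.
ΔI = 55870 − 41800 = 14070; midpoint Ī = (41800 + 55870)/2 = 48835.
η = (ΔQ/Q̄) ÷ (ΔI/Ī) = (642.6/1054.1) ÷ (14070/48835) = 2.12.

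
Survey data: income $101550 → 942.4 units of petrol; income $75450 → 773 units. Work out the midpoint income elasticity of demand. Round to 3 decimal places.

0.670

ΔQ = 773 − 942.4 = -169.4; midpoint Q̄ = (942.4 + 773)/2 = 857.7.
ΔI = 75450 − 101550 = -26100; midpoint Ī = (101550 + 75450)/2 = 88500.
η = (ΔQ/Q̄) ÷ (ΔI/Ī) = (-169.4/857.7) ÷ (-26100/88500) = 0.670.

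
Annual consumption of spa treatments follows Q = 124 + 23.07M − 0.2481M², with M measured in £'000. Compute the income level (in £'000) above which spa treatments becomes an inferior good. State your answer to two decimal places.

46.49

dQ/dM = 23.07 − 0.4962M.
The good is inferior where dQ/dM < 0. Setting dQ/dM = 0 gives M = 23.07 / 0.4962 = 46.49.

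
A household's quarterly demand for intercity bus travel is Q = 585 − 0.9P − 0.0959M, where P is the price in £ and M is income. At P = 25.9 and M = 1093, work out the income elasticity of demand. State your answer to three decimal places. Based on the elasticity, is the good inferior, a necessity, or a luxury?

At P = 25.9, M = 1093: Q = 456.871.
Holding P constant, ∂Q/∂M = −0.0959.
η_M = (∂Q/∂M)·(M/Q) = -0.0959 × (1093/456.871) = -0.229.
Since η < 0, this is an inferior good.

-0.229 (inferior good)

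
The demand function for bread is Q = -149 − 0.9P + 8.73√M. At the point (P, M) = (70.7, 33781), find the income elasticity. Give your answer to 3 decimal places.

0.576

At P = 70.7, M = 33781: Q = 1391.910.
Holding P constant, ∂Q/∂M = 8.73/(2√M) = 0.0237491.
η_M = (∂Q/∂M)·(M/Q) = 0.0237491 × (33781/1391.910) = 0.576.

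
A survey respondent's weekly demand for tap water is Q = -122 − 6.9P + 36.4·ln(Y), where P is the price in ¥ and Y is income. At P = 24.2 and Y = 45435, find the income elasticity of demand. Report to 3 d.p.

0.359

At P = 24.2, Y = 45435: Q = 101.375.
Holding P constant, ∂Q/∂Y = 36.4/Y = 0.000801144.
η_Y = (∂Q/∂Y)·(Y/Q) = 0.000801144 × (45435/101.375) = 0.359.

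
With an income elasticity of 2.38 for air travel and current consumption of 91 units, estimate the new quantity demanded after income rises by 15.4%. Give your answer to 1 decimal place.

124.4

%ΔQ ≈ η × %ΔI = 2.38 × 15.4% = 36.652%.
New Q ≈ 91 × (1 + 0.36652) = 124.4.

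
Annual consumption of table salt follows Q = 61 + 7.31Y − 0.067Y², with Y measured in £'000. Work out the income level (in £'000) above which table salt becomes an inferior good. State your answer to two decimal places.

dQ/dY = 7.31 − 0.134Y.
The good is inferior where dQ/dY < 0. Setting dQ/dY = 0 gives Y = 7.31 / 0.134 = 54.55.

54.55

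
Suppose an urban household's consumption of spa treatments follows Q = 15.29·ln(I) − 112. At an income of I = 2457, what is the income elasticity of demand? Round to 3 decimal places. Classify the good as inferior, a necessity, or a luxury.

2.076 (luxury)

At I = 2457: Q = 7.364.
dQ/dI = 15.29/I = 0.00622304 at this income.
η = (dQ/dI)·(I/Q) = 0.00622304 × (2457/7.364) = 2.076.
Since η > 1, the good is a luxury.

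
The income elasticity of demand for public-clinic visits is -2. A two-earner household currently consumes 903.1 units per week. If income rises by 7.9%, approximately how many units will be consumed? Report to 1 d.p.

760.4

%ΔQ ≈ η × %ΔI = -2 × 7.9% = -15.8%.
New Q ≈ 903.1 × (1 − 0.158) = 760.4.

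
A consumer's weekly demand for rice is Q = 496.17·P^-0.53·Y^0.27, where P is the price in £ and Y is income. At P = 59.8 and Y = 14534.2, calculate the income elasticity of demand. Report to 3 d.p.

For a multiplicative demand Q = A·P^α·Y^β, the income elasticity is β everywhere.
Here β = 0.27, so η = 0.270.

0.270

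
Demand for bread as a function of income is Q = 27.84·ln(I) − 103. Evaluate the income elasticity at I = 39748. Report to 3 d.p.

0.145

At I = 39748: Q = 191.834.
dQ/dI = 27.84/I = 0.000700413 at this income.
η = (dQ/dI)·(I/Q) = 0.000700413 × (39748/191.834) = 0.145.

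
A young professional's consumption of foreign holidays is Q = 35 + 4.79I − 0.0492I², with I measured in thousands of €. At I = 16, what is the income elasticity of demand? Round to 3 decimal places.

0.519

At I = 16: Q = 99.0448.
dQ/dI = 4.79 − 0.0984I = 3.21560.
η = (dQ/dI)·(I/Q) = 3.21560 × (16/99.0448) = 0.519.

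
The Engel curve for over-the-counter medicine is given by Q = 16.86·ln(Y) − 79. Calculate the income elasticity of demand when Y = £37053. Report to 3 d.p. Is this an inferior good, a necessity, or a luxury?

0.171 (necessity)

At Y = 37053: Q = 98.369.
dQ/dY = 16.86/Y = 0.000455024 at this income.
η = (dQ/dY)·(Y/Q) = 0.000455024 × (37053/98.369) = 0.171.
Since 0 < η < 1, the good is a necessity.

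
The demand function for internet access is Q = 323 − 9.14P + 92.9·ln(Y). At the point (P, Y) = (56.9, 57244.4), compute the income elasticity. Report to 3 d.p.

0.113

At P = 56.9, Y = 57244.4: Q = 820.661.
Holding P constant, ∂Q/∂Y = 92.9/Y = 0.00162287.
η_Y = (∂Q/∂Y)·(Y/Q) = 0.00162287 × (57244.4/820.661) = 0.113.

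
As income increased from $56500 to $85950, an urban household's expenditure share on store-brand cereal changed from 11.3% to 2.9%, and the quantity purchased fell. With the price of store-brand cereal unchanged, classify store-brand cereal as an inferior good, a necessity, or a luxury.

inferior good

Quantity demanded falls as income rises, so η < 0.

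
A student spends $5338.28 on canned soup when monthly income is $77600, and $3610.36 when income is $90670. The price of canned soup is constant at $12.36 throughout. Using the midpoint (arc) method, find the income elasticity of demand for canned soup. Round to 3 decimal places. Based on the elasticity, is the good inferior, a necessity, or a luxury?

-2.486 (inferior good)

With a constant price, Q₁ = 5338.28/12.36 = 431.900 and Q₂ = 3610.36/12.36 = 292.100 (equivalently, work directly with expenditure since P cancels).
Midpoint %ΔQ = (3610.36 − 5338.28)/4474.32 = -0.38619; midpoint %ΔI = (90670 − 77600)/84135 = 0.15535.
η = -0.38619 / 0.15535 = -2.486.
η < 0 ⇒ inferior good.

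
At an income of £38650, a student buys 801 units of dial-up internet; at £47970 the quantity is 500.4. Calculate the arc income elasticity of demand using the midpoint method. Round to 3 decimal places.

ΔQ = 500.4 − 801 = -300.6; midpoint Q̄ = (801 + 500.4)/2 = 650.7.
ΔI = 47970 − 38650 = 9320; midpoint Ī = (38650 + 47970)/2 = 43310.
η = (ΔQ/Q̄) ÷ (ΔI/Ī) = (-300.6/650.7) ÷ (9320/43310) = -2.147.

-2.147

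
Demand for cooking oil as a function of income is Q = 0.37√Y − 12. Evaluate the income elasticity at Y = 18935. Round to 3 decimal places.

0.654

At Y = 18935: Q = 38.914.
dQ/dY = 0.37/(2√Y) = 0.00134443 at this income.
η = (dQ/dY)·(Y/Q) = 0.00134443 × (18935/38.914) = 0.654.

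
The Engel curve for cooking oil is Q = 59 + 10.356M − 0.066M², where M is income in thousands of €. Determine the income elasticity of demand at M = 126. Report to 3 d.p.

-2.502

At M = 126: Q = 316.0400.
dQ/dM = 10.356 − 0.132M = -6.27600.
η = (dQ/dM)·(M/Q) = -6.27600 × (126/316.0400) = -2.502.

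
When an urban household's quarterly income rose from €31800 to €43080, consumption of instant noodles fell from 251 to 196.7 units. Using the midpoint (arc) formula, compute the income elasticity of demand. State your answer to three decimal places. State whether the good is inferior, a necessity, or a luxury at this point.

-0.805 (inferior good)

ΔQ = 196.7 − 251 = -54.3; midpoint Q̄ = (251 + 196.7)/2 = 223.85.
ΔI = 43080 − 31800 = 11280; midpoint Ī = (31800 + 43080)/2 = 37440.
η = (ΔQ/Q̄) ÷ (ΔI/Ī) = (-54.3/223.85) ÷ (11280/37440) = -0.805.
η < 0 ⇒ inferior good.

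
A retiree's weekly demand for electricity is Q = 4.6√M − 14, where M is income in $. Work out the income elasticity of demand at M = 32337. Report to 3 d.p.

0.509

At M = 32337: Q = 813.195.
dQ/dM = 4.6/(2√M) = 0.0127902 at this income.
η = (dQ/dM)·(M/Q) = 0.0127902 × (32337/813.195) = 0.509.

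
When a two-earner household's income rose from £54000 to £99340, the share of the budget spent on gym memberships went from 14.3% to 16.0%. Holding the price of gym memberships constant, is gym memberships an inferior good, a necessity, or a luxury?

The budget share rises as income rises, so η > 1.

luxury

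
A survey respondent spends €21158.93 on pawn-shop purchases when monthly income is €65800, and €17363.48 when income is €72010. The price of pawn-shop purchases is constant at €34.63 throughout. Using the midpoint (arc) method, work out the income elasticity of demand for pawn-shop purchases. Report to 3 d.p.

-2.186

With a constant price, Q₁ = 21158.93/34.63 = 611.000 and Q₂ = 17363.48/34.63 = 501.400 (equivalently, work directly with expenditure since P cancels).
Midpoint %ΔQ = (17363.48 − 21158.93)/19261.21 = -0.19705; midpoint %ΔI = (72010 − 65800)/68905 = 0.09012.
η = -0.19705 / 0.09012 = -2.186.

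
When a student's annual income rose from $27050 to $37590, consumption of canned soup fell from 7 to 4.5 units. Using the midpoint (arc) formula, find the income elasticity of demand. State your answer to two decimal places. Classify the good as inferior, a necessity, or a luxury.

ΔQ = 4.5 − 7 = -2.5; midpoint Q̄ = (7 + 4.5)/2 = 5.75.
ΔI = 37590 − 27050 = 10540; midpoint Ī = (27050 + 37590)/2 = 32320.
η = (ΔQ/Q̄) ÷ (ΔI/Ī) = (-2.5/5.75) ÷ (10540/32320) = -1.33.
η < 0 ⇒ inferior good.

-1.33 (inferior good)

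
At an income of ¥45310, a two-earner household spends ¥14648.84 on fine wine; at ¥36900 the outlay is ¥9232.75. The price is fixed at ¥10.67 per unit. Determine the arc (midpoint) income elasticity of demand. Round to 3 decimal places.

2.217

With a constant price, Q₁ = 14648.84/10.67 = 1372.900 and Q₂ = 9232.75/10.67 = 865.300 (equivalently, work directly with expenditure since P cancels).
Midpoint %ΔQ = (9232.75 − 14648.84)/11940.80 = -0.45358; midpoint %ΔI = (36900 − 45310)/41105 = -0.20460.
η = -0.45358 / -0.20460 = 2.217.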